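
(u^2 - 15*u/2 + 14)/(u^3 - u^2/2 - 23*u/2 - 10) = (2*u - 7)/(2*u^2 + 7*u + 5)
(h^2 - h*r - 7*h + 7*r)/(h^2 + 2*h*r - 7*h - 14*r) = (h - r)/(h + 2*r)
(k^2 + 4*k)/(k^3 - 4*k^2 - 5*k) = (k + 4)/(k^2 - 4*k - 5)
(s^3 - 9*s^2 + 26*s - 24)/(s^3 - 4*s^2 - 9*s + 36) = (s - 2)/(s + 3)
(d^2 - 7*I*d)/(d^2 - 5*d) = (d - 7*I)/(d - 5)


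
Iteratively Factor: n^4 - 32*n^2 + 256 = (n + 4)*(n^3 - 4*n^2 - 16*n + 64) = (n - 4)*(n + 4)*(n^2 - 16) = (n - 4)*(n + 4)^2*(n - 4)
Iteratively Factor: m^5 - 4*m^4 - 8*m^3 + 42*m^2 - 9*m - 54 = (m - 3)*(m^4 - m^3 - 11*m^2 + 9*m + 18) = (m - 3)^2*(m^3 + 2*m^2 - 5*m - 6) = (m - 3)^2*(m - 2)*(m^2 + 4*m + 3) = (m - 3)^2*(m - 2)*(m + 3)*(m + 1)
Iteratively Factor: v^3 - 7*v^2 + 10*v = (v)*(v^2 - 7*v + 10) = v*(v - 5)*(v - 2)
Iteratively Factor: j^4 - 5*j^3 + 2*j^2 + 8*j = (j - 2)*(j^3 - 3*j^2 - 4*j) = (j - 2)*(j + 1)*(j^2 - 4*j) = j*(j - 2)*(j + 1)*(j - 4)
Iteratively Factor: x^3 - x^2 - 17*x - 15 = (x + 1)*(x^2 - 2*x - 15) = (x + 1)*(x + 3)*(x - 5)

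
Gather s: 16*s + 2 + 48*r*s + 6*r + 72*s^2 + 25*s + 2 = 6*r + 72*s^2 + s*(48*r + 41) + 4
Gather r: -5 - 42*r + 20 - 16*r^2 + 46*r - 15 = -16*r^2 + 4*r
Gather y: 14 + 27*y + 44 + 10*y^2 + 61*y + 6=10*y^2 + 88*y + 64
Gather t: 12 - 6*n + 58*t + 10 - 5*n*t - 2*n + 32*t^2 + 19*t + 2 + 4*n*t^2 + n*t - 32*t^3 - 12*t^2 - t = -8*n - 32*t^3 + t^2*(4*n + 20) + t*(76 - 4*n) + 24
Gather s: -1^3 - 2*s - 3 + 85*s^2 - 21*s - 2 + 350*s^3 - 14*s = 350*s^3 + 85*s^2 - 37*s - 6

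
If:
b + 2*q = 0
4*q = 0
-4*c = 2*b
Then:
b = 0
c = 0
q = 0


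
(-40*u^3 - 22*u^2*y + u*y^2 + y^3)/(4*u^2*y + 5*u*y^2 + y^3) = (-10*u^2 - 3*u*y + y^2)/(y*(u + y))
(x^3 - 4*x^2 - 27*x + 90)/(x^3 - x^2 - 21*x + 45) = (x - 6)/(x - 3)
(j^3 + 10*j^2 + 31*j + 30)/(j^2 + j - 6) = (j^2 + 7*j + 10)/(j - 2)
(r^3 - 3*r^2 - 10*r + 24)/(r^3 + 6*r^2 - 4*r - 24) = (r^2 - r - 12)/(r^2 + 8*r + 12)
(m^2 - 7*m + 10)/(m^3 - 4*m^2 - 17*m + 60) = (m - 2)/(m^2 + m - 12)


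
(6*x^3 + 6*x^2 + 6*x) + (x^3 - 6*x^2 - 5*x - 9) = 7*x^3 + x - 9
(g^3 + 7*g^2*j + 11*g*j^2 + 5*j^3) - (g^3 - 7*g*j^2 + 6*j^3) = 7*g^2*j + 18*g*j^2 - j^3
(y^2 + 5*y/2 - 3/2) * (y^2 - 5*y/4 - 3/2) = y^4 + 5*y^3/4 - 49*y^2/8 - 15*y/8 + 9/4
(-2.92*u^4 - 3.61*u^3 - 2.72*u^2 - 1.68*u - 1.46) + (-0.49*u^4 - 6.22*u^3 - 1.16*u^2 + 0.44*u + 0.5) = -3.41*u^4 - 9.83*u^3 - 3.88*u^2 - 1.24*u - 0.96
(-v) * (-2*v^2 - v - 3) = 2*v^3 + v^2 + 3*v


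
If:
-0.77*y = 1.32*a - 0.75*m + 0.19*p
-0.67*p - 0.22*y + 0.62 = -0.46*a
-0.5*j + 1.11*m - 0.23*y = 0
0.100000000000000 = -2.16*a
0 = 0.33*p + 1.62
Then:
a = -0.05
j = 29.21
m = 16.82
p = -4.91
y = 17.67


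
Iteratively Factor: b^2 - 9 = (b + 3)*(b - 3)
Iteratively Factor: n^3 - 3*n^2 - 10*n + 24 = (n - 4)*(n^2 + n - 6) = (n - 4)*(n + 3)*(n - 2)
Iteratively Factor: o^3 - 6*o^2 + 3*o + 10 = (o - 5)*(o^2 - o - 2) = (o - 5)*(o + 1)*(o - 2)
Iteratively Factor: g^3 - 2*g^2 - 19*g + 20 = (g - 5)*(g^2 + 3*g - 4) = (g - 5)*(g - 1)*(g + 4)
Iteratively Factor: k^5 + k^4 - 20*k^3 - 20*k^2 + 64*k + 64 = (k - 2)*(k^4 + 3*k^3 - 14*k^2 - 48*k - 32) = (k - 4)*(k - 2)*(k^3 + 7*k^2 + 14*k + 8) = (k - 4)*(k - 2)*(k + 4)*(k^2 + 3*k + 2) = (k - 4)*(k - 2)*(k + 2)*(k + 4)*(k + 1)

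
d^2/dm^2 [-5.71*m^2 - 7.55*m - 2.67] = -11.4200000000000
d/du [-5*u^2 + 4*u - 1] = 4 - 10*u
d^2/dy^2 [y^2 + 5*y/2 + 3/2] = 2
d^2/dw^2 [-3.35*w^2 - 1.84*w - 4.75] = -6.70000000000000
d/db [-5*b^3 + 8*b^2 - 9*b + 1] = -15*b^2 + 16*b - 9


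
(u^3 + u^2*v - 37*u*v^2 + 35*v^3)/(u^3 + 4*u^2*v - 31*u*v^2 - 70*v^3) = (u - v)/(u + 2*v)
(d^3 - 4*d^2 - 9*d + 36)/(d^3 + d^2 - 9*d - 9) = (d - 4)/(d + 1)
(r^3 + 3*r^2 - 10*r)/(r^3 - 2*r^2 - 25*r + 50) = r/(r - 5)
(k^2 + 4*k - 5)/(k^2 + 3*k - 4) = (k + 5)/(k + 4)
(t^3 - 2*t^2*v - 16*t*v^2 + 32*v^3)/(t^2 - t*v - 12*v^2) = (t^2 + 2*t*v - 8*v^2)/(t + 3*v)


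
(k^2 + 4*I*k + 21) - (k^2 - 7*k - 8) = 7*k + 4*I*k + 29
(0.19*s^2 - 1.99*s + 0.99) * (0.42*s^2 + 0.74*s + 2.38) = 0.0798*s^4 - 0.6952*s^3 - 0.6046*s^2 - 4.0036*s + 2.3562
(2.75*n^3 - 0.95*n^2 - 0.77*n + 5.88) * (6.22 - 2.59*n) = -7.1225*n^4 + 19.5655*n^3 - 3.9147*n^2 - 20.0186*n + 36.5736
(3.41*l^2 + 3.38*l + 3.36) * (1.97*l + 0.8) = 6.7177*l^3 + 9.3866*l^2 + 9.3232*l + 2.688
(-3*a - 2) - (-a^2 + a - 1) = a^2 - 4*a - 1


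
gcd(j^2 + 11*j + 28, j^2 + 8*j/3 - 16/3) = j + 4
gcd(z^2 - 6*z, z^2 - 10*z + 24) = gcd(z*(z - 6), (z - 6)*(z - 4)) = z - 6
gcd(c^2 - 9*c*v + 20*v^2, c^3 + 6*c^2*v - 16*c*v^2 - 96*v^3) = -c + 4*v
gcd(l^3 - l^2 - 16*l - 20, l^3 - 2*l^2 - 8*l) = l + 2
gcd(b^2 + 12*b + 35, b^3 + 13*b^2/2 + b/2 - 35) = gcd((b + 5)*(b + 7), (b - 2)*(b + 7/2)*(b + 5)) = b + 5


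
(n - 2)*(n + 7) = n^2 + 5*n - 14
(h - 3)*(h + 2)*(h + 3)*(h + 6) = h^4 + 8*h^3 + 3*h^2 - 72*h - 108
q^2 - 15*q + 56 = (q - 8)*(q - 7)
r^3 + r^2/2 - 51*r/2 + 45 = (r - 3)*(r - 5/2)*(r + 6)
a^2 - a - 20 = (a - 5)*(a + 4)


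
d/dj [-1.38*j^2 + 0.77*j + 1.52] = 0.77 - 2.76*j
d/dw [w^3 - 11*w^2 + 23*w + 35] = 3*w^2 - 22*w + 23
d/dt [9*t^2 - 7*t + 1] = 18*t - 7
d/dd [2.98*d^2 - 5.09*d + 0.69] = 5.96*d - 5.09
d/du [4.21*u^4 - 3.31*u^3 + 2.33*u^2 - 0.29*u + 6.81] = 16.84*u^3 - 9.93*u^2 + 4.66*u - 0.29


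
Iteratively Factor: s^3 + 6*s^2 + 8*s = (s + 2)*(s^2 + 4*s) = s*(s + 2)*(s + 4)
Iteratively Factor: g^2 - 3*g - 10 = (g - 5)*(g + 2)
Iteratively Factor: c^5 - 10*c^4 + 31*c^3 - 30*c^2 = (c - 3)*(c^4 - 7*c^3 + 10*c^2) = (c - 3)*(c - 2)*(c^3 - 5*c^2) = c*(c - 3)*(c - 2)*(c^2 - 5*c) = c*(c - 5)*(c - 3)*(c - 2)*(c)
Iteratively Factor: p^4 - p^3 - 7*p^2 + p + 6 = (p + 2)*(p^3 - 3*p^2 - p + 3) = (p - 1)*(p + 2)*(p^2 - 2*p - 3) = (p - 1)*(p + 1)*(p + 2)*(p - 3)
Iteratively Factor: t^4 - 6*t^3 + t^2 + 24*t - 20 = (t - 5)*(t^3 - t^2 - 4*t + 4) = (t - 5)*(t + 2)*(t^2 - 3*t + 2) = (t - 5)*(t - 1)*(t + 2)*(t - 2)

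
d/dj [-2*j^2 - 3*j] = -4*j - 3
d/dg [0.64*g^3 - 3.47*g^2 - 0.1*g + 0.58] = 1.92*g^2 - 6.94*g - 0.1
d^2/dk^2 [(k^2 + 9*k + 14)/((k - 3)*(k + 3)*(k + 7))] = 2*(k^3 + 6*k^2 + 27*k + 18)/(k^6 - 27*k^4 + 243*k^2 - 729)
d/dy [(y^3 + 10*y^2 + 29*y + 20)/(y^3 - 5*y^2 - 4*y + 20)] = 3*(-5*y^4 - 22*y^3 + 35*y^2 + 200*y + 220)/(y^6 - 10*y^5 + 17*y^4 + 80*y^3 - 184*y^2 - 160*y + 400)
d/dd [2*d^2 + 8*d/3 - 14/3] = 4*d + 8/3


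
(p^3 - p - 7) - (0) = p^3 - p - 7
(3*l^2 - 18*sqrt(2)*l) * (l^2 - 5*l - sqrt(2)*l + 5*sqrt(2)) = 3*l^4 - 21*sqrt(2)*l^3 - 15*l^3 + 36*l^2 + 105*sqrt(2)*l^2 - 180*l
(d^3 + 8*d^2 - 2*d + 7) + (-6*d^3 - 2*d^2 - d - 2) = -5*d^3 + 6*d^2 - 3*d + 5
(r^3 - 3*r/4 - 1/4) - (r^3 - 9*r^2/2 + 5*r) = 9*r^2/2 - 23*r/4 - 1/4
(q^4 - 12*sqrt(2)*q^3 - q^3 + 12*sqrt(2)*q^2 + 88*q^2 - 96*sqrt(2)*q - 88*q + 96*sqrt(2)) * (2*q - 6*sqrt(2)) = 2*q^5 - 30*sqrt(2)*q^4 - 2*q^4 + 30*sqrt(2)*q^3 + 320*q^3 - 720*sqrt(2)*q^2 - 320*q^2 + 720*sqrt(2)*q + 1152*q - 1152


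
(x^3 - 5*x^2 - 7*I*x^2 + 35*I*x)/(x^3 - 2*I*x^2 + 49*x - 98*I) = x*(x - 5)/(x^2 + 5*I*x + 14)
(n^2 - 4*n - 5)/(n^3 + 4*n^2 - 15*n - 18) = (n - 5)/(n^2 + 3*n - 18)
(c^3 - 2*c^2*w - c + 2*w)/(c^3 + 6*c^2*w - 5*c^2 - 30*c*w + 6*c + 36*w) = (c^3 - 2*c^2*w - c + 2*w)/(c^3 + 6*c^2*w - 5*c^2 - 30*c*w + 6*c + 36*w)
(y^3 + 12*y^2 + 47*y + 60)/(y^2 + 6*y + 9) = (y^2 + 9*y + 20)/(y + 3)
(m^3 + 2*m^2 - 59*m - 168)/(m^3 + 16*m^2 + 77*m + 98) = (m^2 - 5*m - 24)/(m^2 + 9*m + 14)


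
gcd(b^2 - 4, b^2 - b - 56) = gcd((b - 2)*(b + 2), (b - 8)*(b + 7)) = 1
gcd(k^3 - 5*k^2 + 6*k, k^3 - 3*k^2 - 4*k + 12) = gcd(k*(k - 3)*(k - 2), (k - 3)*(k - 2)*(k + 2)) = k^2 - 5*k + 6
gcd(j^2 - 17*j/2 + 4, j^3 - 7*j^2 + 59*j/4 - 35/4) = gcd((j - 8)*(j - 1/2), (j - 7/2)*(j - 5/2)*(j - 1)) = 1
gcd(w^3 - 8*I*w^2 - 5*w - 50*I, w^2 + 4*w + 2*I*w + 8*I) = w + 2*I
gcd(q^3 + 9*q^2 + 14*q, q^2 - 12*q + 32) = 1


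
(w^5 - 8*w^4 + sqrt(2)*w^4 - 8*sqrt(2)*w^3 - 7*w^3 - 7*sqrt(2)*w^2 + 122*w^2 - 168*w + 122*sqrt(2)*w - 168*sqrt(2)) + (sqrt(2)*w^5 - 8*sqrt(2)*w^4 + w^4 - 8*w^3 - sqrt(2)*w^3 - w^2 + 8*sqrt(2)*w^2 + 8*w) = w^5 + sqrt(2)*w^5 - 7*sqrt(2)*w^4 - 7*w^4 - 15*w^3 - 9*sqrt(2)*w^3 + sqrt(2)*w^2 + 121*w^2 - 160*w + 122*sqrt(2)*w - 168*sqrt(2)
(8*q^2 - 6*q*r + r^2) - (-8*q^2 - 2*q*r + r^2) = 16*q^2 - 4*q*r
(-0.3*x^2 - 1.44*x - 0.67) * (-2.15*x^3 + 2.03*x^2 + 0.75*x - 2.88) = 0.645*x^5 + 2.487*x^4 - 1.7077*x^3 - 1.5761*x^2 + 3.6447*x + 1.9296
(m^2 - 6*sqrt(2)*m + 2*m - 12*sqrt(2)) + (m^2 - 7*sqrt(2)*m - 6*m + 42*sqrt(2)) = 2*m^2 - 13*sqrt(2)*m - 4*m + 30*sqrt(2)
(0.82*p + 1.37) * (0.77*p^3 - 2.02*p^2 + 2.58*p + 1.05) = 0.6314*p^4 - 0.6015*p^3 - 0.6518*p^2 + 4.3956*p + 1.4385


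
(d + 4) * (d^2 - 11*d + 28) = d^3 - 7*d^2 - 16*d + 112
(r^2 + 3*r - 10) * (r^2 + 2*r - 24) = r^4 + 5*r^3 - 28*r^2 - 92*r + 240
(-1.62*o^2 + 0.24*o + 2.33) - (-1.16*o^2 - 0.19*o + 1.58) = -0.46*o^2 + 0.43*o + 0.75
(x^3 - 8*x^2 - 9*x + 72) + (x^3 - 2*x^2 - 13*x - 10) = 2*x^3 - 10*x^2 - 22*x + 62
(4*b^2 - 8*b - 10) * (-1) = -4*b^2 + 8*b + 10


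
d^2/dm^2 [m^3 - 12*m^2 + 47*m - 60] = 6*m - 24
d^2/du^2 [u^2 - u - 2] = 2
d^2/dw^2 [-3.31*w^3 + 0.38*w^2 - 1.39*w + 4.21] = 0.76 - 19.86*w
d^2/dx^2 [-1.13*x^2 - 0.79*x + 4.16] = -2.26000000000000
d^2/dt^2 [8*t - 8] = 0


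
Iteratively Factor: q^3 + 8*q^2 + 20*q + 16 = (q + 4)*(q^2 + 4*q + 4) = (q + 2)*(q + 4)*(q + 2)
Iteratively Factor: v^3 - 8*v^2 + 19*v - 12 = (v - 3)*(v^2 - 5*v + 4) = (v - 3)*(v - 1)*(v - 4)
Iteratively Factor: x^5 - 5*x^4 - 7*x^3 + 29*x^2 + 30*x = (x + 1)*(x^4 - 6*x^3 - x^2 + 30*x) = x*(x + 1)*(x^3 - 6*x^2 - x + 30) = x*(x + 1)*(x + 2)*(x^2 - 8*x + 15) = x*(x - 5)*(x + 1)*(x + 2)*(x - 3)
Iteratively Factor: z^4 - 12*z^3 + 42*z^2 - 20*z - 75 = (z - 3)*(z^3 - 9*z^2 + 15*z + 25) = (z - 5)*(z - 3)*(z^2 - 4*z - 5) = (z - 5)^2*(z - 3)*(z + 1)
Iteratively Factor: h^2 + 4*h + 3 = (h + 3)*(h + 1)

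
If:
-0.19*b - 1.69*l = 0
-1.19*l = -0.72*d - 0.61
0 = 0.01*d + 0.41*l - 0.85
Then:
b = -17.90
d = 2.48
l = 2.01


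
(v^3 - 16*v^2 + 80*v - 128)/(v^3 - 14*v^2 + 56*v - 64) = (v - 4)/(v - 2)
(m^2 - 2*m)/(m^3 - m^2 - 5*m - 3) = m*(2 - m)/(-m^3 + m^2 + 5*m + 3)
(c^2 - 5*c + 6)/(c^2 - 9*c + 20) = (c^2 - 5*c + 6)/(c^2 - 9*c + 20)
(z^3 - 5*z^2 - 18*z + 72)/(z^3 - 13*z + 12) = (z - 6)/(z - 1)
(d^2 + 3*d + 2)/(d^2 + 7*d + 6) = (d + 2)/(d + 6)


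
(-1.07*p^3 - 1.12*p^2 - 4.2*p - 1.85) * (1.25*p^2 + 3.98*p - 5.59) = -1.3375*p^5 - 5.6586*p^4 - 3.7263*p^3 - 12.7677*p^2 + 16.115*p + 10.3415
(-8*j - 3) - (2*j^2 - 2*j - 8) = -2*j^2 - 6*j + 5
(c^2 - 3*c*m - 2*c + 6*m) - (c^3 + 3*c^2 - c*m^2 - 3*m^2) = -c^3 - 2*c^2 + c*m^2 - 3*c*m - 2*c + 3*m^2 + 6*m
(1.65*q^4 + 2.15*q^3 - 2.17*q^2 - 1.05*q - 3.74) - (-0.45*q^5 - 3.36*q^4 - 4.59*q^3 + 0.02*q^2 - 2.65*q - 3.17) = 0.45*q^5 + 5.01*q^4 + 6.74*q^3 - 2.19*q^2 + 1.6*q - 0.57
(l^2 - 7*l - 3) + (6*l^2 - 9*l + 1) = 7*l^2 - 16*l - 2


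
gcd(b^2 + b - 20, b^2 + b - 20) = b^2 + b - 20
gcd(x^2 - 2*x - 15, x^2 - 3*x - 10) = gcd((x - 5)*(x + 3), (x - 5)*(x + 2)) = x - 5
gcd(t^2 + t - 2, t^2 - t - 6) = t + 2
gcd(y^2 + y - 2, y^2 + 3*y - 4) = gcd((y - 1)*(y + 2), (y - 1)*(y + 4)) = y - 1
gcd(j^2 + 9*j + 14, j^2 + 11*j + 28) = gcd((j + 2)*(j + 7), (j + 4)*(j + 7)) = j + 7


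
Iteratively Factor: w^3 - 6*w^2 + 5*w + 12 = (w + 1)*(w^2 - 7*w + 12) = (w - 4)*(w + 1)*(w - 3)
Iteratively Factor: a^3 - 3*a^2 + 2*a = (a - 2)*(a^2 - a) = a*(a - 2)*(a - 1)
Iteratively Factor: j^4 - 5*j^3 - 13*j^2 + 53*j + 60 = (j + 3)*(j^3 - 8*j^2 + 11*j + 20) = (j + 1)*(j + 3)*(j^2 - 9*j + 20) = (j - 4)*(j + 1)*(j + 3)*(j - 5)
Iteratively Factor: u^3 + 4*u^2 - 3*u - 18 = (u - 2)*(u^2 + 6*u + 9) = (u - 2)*(u + 3)*(u + 3)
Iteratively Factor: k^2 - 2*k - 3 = (k - 3)*(k + 1)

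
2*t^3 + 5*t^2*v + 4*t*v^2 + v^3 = (t + v)^2*(2*t + v)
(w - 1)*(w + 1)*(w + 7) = w^3 + 7*w^2 - w - 7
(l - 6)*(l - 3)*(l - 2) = l^3 - 11*l^2 + 36*l - 36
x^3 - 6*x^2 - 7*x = x*(x - 7)*(x + 1)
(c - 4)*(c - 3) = c^2 - 7*c + 12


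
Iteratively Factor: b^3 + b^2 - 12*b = (b)*(b^2 + b - 12) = b*(b - 3)*(b + 4)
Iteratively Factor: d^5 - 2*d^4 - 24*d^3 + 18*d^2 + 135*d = (d)*(d^4 - 2*d^3 - 24*d^2 + 18*d + 135) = d*(d + 3)*(d^3 - 5*d^2 - 9*d + 45) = d*(d - 5)*(d + 3)*(d^2 - 9) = d*(d - 5)*(d + 3)^2*(d - 3)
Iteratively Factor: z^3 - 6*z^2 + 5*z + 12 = (z + 1)*(z^2 - 7*z + 12) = (z - 4)*(z + 1)*(z - 3)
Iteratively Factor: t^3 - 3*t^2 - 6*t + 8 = (t - 4)*(t^2 + t - 2) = (t - 4)*(t - 1)*(t + 2)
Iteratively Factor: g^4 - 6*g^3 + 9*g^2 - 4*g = (g - 4)*(g^3 - 2*g^2 + g) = (g - 4)*(g - 1)*(g^2 - g) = (g - 4)*(g - 1)^2*(g)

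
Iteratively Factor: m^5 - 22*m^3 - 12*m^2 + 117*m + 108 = (m - 4)*(m^4 + 4*m^3 - 6*m^2 - 36*m - 27) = (m - 4)*(m + 3)*(m^3 + m^2 - 9*m - 9) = (m - 4)*(m + 3)^2*(m^2 - 2*m - 3) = (m - 4)*(m - 3)*(m + 3)^2*(m + 1)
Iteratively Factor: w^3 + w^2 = (w)*(w^2 + w) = w*(w + 1)*(w)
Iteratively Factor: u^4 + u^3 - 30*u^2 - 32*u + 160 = (u - 2)*(u^3 + 3*u^2 - 24*u - 80) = (u - 2)*(u + 4)*(u^2 - u - 20) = (u - 2)*(u + 4)^2*(u - 5)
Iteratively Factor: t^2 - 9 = (t - 3)*(t + 3)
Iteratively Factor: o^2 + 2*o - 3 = (o - 1)*(o + 3)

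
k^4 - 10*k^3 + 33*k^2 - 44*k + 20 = (k - 5)*(k - 2)^2*(k - 1)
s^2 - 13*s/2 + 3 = (s - 6)*(s - 1/2)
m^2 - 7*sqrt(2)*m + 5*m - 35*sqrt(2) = (m + 5)*(m - 7*sqrt(2))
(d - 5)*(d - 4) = d^2 - 9*d + 20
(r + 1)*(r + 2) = r^2 + 3*r + 2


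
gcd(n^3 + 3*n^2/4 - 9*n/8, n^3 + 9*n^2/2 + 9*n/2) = n^2 + 3*n/2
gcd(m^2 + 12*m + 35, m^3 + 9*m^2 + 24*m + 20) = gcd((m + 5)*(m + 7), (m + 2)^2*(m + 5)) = m + 5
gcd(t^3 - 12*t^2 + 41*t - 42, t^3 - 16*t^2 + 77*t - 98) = t^2 - 9*t + 14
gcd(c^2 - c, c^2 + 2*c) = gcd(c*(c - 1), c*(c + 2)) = c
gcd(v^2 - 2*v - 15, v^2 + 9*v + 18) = v + 3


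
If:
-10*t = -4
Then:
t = 2/5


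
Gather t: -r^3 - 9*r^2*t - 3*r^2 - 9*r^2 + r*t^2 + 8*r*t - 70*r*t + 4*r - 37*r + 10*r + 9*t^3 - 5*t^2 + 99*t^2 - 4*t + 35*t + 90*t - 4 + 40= -r^3 - 12*r^2 - 23*r + 9*t^3 + t^2*(r + 94) + t*(-9*r^2 - 62*r + 121) + 36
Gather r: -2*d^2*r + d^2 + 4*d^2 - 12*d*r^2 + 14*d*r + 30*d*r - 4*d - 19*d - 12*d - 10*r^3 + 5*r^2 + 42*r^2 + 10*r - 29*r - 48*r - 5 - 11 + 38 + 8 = 5*d^2 - 35*d - 10*r^3 + r^2*(47 - 12*d) + r*(-2*d^2 + 44*d - 67) + 30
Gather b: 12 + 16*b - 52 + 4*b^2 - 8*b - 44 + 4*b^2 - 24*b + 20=8*b^2 - 16*b - 64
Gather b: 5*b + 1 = 5*b + 1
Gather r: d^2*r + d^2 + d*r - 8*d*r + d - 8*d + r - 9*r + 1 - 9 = d^2 - 7*d + r*(d^2 - 7*d - 8) - 8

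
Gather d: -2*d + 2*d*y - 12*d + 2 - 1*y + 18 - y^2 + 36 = d*(2*y - 14) - y^2 - y + 56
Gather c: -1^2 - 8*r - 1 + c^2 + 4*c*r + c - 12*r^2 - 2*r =c^2 + c*(4*r + 1) - 12*r^2 - 10*r - 2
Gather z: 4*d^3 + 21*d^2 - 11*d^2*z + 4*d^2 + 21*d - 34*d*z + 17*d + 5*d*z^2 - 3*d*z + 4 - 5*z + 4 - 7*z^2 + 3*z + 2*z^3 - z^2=4*d^3 + 25*d^2 + 38*d + 2*z^3 + z^2*(5*d - 8) + z*(-11*d^2 - 37*d - 2) + 8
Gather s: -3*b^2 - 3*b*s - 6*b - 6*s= -3*b^2 - 6*b + s*(-3*b - 6)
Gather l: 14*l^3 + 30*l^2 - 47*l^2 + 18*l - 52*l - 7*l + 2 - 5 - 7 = 14*l^3 - 17*l^2 - 41*l - 10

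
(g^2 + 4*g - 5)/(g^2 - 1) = (g + 5)/(g + 1)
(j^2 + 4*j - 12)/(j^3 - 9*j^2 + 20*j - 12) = (j + 6)/(j^2 - 7*j + 6)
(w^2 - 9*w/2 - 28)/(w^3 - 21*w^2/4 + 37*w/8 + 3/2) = 4*(2*w^2 - 9*w - 56)/(8*w^3 - 42*w^2 + 37*w + 12)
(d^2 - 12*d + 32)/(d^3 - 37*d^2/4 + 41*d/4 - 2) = 4*(d - 4)/(4*d^2 - 5*d + 1)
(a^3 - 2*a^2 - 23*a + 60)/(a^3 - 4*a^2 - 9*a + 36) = (a + 5)/(a + 3)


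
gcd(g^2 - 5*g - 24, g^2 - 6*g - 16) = g - 8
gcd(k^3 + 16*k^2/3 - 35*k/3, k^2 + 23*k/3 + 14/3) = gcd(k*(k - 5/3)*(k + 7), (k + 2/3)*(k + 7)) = k + 7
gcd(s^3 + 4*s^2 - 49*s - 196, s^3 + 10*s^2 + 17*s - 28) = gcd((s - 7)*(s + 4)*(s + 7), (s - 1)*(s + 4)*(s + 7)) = s^2 + 11*s + 28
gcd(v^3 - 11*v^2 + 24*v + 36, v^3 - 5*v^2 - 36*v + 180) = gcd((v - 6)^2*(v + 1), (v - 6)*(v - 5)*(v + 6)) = v - 6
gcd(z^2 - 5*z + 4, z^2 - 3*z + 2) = z - 1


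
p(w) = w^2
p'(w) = 2*w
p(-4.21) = 17.72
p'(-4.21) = -8.42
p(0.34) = 0.12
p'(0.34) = 0.68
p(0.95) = 0.90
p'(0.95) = 1.90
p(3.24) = 10.50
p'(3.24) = 6.48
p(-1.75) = 3.06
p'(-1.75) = -3.50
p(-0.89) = 0.79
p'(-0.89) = -1.78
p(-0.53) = 0.28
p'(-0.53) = -1.06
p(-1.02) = 1.04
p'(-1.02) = -2.04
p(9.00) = 81.00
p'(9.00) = 18.00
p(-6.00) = 36.00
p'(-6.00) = -12.00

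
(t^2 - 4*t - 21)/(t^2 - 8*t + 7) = (t + 3)/(t - 1)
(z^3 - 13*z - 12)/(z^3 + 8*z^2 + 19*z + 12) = (z - 4)/(z + 4)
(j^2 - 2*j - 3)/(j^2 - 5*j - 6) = (j - 3)/(j - 6)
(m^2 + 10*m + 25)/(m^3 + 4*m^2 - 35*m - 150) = 1/(m - 6)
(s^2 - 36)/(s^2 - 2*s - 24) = (s + 6)/(s + 4)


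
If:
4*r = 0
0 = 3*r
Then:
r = 0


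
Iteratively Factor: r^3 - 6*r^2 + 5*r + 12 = (r + 1)*(r^2 - 7*r + 12) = (r - 4)*(r + 1)*(r - 3)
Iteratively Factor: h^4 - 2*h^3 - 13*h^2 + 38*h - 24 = (h - 1)*(h^3 - h^2 - 14*h + 24) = (h - 3)*(h - 1)*(h^2 + 2*h - 8) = (h - 3)*(h - 2)*(h - 1)*(h + 4)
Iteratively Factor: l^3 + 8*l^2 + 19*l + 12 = (l + 3)*(l^2 + 5*l + 4) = (l + 1)*(l + 3)*(l + 4)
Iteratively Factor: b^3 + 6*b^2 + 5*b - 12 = (b + 4)*(b^2 + 2*b - 3) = (b - 1)*(b + 4)*(b + 3)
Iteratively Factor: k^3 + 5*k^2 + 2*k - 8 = (k + 4)*(k^2 + k - 2) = (k - 1)*(k + 4)*(k + 2)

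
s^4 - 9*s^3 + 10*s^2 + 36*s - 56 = (s - 7)*(s - 2)^2*(s + 2)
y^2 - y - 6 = (y - 3)*(y + 2)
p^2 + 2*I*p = p*(p + 2*I)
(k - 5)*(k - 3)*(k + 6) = k^3 - 2*k^2 - 33*k + 90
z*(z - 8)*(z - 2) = z^3 - 10*z^2 + 16*z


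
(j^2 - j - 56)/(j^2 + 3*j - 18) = (j^2 - j - 56)/(j^2 + 3*j - 18)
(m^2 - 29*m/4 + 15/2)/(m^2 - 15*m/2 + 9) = (4*m - 5)/(2*(2*m - 3))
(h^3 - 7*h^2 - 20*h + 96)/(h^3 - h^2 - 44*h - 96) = (h - 3)/(h + 3)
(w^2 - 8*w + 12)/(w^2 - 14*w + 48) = (w - 2)/(w - 8)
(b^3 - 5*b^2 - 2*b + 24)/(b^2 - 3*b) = b - 2 - 8/b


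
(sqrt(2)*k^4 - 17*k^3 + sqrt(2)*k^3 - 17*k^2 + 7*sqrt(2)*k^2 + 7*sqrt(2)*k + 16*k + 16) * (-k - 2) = -sqrt(2)*k^5 - 3*sqrt(2)*k^4 + 17*k^4 - 9*sqrt(2)*k^3 + 51*k^3 - 21*sqrt(2)*k^2 + 18*k^2 - 48*k - 14*sqrt(2)*k - 32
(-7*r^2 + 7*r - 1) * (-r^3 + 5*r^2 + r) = 7*r^5 - 42*r^4 + 29*r^3 + 2*r^2 - r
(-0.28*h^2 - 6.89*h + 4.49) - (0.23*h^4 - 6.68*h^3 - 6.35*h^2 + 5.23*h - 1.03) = -0.23*h^4 + 6.68*h^3 + 6.07*h^2 - 12.12*h + 5.52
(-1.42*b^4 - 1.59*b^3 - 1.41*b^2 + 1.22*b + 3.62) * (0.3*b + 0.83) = -0.426*b^5 - 1.6556*b^4 - 1.7427*b^3 - 0.8043*b^2 + 2.0986*b + 3.0046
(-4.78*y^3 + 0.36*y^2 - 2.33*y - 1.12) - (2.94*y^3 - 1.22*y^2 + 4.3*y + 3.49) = -7.72*y^3 + 1.58*y^2 - 6.63*y - 4.61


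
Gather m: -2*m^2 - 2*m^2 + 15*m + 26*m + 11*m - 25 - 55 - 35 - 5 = -4*m^2 + 52*m - 120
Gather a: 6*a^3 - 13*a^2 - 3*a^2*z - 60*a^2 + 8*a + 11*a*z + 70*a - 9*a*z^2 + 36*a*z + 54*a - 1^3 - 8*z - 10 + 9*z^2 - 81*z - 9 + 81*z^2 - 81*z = 6*a^3 + a^2*(-3*z - 73) + a*(-9*z^2 + 47*z + 132) + 90*z^2 - 170*z - 20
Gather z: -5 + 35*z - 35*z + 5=0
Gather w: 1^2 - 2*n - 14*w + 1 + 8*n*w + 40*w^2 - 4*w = -2*n + 40*w^2 + w*(8*n - 18) + 2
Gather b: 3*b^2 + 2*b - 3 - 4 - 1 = 3*b^2 + 2*b - 8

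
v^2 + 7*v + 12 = (v + 3)*(v + 4)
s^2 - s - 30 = (s - 6)*(s + 5)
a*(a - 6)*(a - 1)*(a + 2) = a^4 - 5*a^3 - 8*a^2 + 12*a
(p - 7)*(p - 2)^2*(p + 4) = p^4 - 7*p^3 - 12*p^2 + 100*p - 112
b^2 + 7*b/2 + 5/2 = (b + 1)*(b + 5/2)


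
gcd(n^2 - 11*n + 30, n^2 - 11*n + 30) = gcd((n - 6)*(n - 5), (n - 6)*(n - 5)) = n^2 - 11*n + 30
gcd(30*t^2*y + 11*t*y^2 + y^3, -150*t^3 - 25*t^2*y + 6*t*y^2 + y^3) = 30*t^2 + 11*t*y + y^2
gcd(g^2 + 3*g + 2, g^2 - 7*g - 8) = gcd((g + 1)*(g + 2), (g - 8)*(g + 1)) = g + 1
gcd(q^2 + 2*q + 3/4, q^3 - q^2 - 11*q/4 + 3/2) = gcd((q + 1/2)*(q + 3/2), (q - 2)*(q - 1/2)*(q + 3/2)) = q + 3/2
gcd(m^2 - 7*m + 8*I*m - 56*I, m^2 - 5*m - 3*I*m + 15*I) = 1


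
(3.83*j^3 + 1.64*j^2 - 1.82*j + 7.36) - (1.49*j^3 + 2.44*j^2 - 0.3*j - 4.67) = 2.34*j^3 - 0.8*j^2 - 1.52*j + 12.03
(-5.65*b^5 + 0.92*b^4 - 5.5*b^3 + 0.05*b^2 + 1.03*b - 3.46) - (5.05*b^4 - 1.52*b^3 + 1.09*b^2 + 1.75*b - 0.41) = -5.65*b^5 - 4.13*b^4 - 3.98*b^3 - 1.04*b^2 - 0.72*b - 3.05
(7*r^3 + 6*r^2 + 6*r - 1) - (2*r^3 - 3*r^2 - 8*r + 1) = 5*r^3 + 9*r^2 + 14*r - 2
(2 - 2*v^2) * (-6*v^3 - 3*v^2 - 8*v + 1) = 12*v^5 + 6*v^4 + 4*v^3 - 8*v^2 - 16*v + 2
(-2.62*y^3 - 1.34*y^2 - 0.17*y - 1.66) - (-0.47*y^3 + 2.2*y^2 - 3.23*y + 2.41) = -2.15*y^3 - 3.54*y^2 + 3.06*y - 4.07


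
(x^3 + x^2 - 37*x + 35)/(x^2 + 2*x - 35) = x - 1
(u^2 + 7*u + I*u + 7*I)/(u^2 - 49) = (u + I)/(u - 7)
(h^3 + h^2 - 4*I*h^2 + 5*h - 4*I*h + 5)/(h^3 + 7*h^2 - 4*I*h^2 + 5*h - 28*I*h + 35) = (h + 1)/(h + 7)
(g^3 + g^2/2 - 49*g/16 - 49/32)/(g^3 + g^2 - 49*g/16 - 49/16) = (g + 1/2)/(g + 1)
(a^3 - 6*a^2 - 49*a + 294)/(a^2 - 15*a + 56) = (a^2 + a - 42)/(a - 8)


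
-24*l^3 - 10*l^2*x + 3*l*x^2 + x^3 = (-3*l + x)*(2*l + x)*(4*l + x)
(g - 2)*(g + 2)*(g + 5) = g^3 + 5*g^2 - 4*g - 20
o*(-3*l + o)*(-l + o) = 3*l^2*o - 4*l*o^2 + o^3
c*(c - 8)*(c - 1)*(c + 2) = c^4 - 7*c^3 - 10*c^2 + 16*c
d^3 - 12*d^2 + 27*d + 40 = (d - 8)*(d - 5)*(d + 1)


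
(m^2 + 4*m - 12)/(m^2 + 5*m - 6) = (m - 2)/(m - 1)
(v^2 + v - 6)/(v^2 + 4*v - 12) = (v + 3)/(v + 6)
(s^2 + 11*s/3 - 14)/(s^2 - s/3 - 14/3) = (s + 6)/(s + 2)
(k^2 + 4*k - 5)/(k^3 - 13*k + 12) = (k + 5)/(k^2 + k - 12)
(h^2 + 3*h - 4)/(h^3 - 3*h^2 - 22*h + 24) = 1/(h - 6)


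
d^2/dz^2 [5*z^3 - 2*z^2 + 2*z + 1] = 30*z - 4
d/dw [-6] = 0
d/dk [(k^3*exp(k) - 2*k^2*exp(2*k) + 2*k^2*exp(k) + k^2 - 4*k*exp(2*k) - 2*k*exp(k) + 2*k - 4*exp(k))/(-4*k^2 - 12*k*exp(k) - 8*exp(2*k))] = ((k^2 + 3*k*exp(k) + 2*exp(2*k))*(-k^3*exp(k) + 4*k^2*exp(2*k) - 5*k^2*exp(k) + 12*k*exp(2*k) - 2*k*exp(k) - 2*k + 4*exp(2*k) + 6*exp(k) - 2) + (3*k*exp(k) + 2*k + 4*exp(2*k) + 3*exp(k))*(k^3*exp(k) - 2*k^2*exp(2*k) + 2*k^2*exp(k) + k^2 - 4*k*exp(2*k) - 2*k*exp(k) + 2*k - 4*exp(k)))/(4*(k^2 + 3*k*exp(k) + 2*exp(2*k))^2)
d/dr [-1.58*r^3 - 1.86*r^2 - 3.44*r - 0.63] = -4.74*r^2 - 3.72*r - 3.44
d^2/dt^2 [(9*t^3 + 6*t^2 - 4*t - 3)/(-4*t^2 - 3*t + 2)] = 2*(-17*t^3 + 162*t^2 + 96*t + 51)/(64*t^6 + 144*t^5 + 12*t^4 - 117*t^3 - 6*t^2 + 36*t - 8)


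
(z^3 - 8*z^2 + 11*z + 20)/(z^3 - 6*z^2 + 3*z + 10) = (z - 4)/(z - 2)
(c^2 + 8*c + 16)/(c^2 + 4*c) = (c + 4)/c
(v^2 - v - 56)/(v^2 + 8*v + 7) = (v - 8)/(v + 1)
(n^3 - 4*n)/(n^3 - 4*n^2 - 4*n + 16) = n/(n - 4)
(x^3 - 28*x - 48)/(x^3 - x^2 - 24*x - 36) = (x + 4)/(x + 3)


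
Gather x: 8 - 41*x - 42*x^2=-42*x^2 - 41*x + 8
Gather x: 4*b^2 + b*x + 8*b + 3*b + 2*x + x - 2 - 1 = 4*b^2 + 11*b + x*(b + 3) - 3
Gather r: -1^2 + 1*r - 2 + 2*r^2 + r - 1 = 2*r^2 + 2*r - 4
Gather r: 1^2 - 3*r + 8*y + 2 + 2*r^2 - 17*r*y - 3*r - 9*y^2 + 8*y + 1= 2*r^2 + r*(-17*y - 6) - 9*y^2 + 16*y + 4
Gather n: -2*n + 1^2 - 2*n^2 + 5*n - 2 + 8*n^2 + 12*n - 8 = 6*n^2 + 15*n - 9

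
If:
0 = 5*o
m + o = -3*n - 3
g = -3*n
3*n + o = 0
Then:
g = 0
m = -3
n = 0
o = 0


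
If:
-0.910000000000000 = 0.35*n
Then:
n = -2.60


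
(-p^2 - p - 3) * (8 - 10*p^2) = 10*p^4 + 10*p^3 + 22*p^2 - 8*p - 24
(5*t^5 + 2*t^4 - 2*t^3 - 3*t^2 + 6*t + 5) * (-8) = -40*t^5 - 16*t^4 + 16*t^3 + 24*t^2 - 48*t - 40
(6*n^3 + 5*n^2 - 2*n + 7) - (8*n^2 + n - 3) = 6*n^3 - 3*n^2 - 3*n + 10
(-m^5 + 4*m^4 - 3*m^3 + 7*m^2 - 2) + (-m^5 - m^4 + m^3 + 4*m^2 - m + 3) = -2*m^5 + 3*m^4 - 2*m^3 + 11*m^2 - m + 1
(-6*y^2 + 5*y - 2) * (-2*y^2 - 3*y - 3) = 12*y^4 + 8*y^3 + 7*y^2 - 9*y + 6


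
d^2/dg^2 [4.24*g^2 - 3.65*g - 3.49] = 8.48000000000000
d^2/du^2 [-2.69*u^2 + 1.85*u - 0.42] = -5.38000000000000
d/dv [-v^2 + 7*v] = 7 - 2*v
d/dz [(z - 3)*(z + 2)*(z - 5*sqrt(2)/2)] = 3*z^2 - 5*sqrt(2)*z - 2*z - 6 + 5*sqrt(2)/2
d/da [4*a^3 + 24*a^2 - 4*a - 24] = 12*a^2 + 48*a - 4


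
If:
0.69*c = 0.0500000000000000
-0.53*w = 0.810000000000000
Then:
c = 0.07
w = -1.53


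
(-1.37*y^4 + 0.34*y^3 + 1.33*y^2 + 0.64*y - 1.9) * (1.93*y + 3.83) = -2.6441*y^5 - 4.5909*y^4 + 3.8691*y^3 + 6.3291*y^2 - 1.2158*y - 7.277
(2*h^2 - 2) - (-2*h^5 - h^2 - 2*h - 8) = 2*h^5 + 3*h^2 + 2*h + 6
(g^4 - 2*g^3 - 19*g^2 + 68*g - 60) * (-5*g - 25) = -5*g^5 - 15*g^4 + 145*g^3 + 135*g^2 - 1400*g + 1500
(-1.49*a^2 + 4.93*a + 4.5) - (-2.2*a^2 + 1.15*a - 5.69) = 0.71*a^2 + 3.78*a + 10.19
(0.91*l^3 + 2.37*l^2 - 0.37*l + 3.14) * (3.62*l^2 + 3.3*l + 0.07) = 3.2942*l^5 + 11.5824*l^4 + 6.5453*l^3 + 10.3117*l^2 + 10.3361*l + 0.2198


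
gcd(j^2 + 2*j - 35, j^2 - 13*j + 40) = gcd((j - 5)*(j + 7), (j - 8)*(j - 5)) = j - 5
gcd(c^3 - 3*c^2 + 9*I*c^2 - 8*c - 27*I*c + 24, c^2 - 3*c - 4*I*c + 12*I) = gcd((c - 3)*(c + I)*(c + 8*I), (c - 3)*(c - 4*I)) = c - 3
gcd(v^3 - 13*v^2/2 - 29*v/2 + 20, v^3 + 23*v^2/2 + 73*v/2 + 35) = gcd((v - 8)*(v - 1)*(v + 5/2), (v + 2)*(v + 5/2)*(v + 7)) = v + 5/2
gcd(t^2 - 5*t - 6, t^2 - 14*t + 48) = t - 6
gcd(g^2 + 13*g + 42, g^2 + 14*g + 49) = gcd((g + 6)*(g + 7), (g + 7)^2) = g + 7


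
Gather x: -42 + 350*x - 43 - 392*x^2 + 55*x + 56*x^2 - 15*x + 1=-336*x^2 + 390*x - 84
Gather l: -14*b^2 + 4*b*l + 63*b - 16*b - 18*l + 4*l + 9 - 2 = -14*b^2 + 47*b + l*(4*b - 14) + 7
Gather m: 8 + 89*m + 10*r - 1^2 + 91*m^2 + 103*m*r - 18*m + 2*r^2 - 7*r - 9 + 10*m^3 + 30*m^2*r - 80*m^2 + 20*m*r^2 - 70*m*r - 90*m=10*m^3 + m^2*(30*r + 11) + m*(20*r^2 + 33*r - 19) + 2*r^2 + 3*r - 2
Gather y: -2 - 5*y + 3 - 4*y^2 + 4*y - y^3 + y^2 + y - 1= -y^3 - 3*y^2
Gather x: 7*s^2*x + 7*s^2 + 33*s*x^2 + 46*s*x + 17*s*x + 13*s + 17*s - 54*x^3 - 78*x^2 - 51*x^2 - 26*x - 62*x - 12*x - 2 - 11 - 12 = 7*s^2 + 30*s - 54*x^3 + x^2*(33*s - 129) + x*(7*s^2 + 63*s - 100) - 25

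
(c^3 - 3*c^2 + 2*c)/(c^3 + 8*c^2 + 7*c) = (c^2 - 3*c + 2)/(c^2 + 8*c + 7)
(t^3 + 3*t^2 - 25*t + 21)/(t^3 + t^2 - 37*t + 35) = (t - 3)/(t - 5)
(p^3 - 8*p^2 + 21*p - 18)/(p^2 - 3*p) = p - 5 + 6/p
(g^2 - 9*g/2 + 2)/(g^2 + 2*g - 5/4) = 2*(g - 4)/(2*g + 5)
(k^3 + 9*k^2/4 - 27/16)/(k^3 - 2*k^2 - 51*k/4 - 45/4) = (k - 3/4)/(k - 5)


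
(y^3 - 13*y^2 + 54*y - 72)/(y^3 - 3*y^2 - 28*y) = (-y^3 + 13*y^2 - 54*y + 72)/(y*(-y^2 + 3*y + 28))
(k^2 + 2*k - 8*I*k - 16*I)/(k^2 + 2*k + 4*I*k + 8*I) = (k - 8*I)/(k + 4*I)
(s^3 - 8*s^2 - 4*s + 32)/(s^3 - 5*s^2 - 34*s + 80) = (s + 2)/(s + 5)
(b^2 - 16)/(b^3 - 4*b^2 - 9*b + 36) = (b + 4)/(b^2 - 9)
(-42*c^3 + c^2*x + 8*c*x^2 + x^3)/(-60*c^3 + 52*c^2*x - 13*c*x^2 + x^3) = (21*c^2 + 10*c*x + x^2)/(30*c^2 - 11*c*x + x^2)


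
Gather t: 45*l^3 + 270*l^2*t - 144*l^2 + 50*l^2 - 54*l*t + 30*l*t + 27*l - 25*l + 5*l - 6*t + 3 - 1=45*l^3 - 94*l^2 + 7*l + t*(270*l^2 - 24*l - 6) + 2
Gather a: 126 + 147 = 273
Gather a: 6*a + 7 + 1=6*a + 8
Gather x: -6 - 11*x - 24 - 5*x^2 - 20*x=-5*x^2 - 31*x - 30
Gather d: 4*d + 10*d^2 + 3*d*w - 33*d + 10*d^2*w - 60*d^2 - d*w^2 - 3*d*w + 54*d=d^2*(10*w - 50) + d*(25 - w^2)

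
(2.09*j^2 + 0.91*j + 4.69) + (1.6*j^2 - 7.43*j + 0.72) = 3.69*j^2 - 6.52*j + 5.41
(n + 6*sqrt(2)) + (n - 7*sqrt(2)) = 2*n - sqrt(2)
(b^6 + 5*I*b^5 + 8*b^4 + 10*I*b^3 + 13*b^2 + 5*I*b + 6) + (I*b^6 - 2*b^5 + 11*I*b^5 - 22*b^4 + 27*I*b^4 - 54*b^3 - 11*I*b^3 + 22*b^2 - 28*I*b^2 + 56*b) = b^6 + I*b^6 - 2*b^5 + 16*I*b^5 - 14*b^4 + 27*I*b^4 - 54*b^3 - I*b^3 + 35*b^2 - 28*I*b^2 + 56*b + 5*I*b + 6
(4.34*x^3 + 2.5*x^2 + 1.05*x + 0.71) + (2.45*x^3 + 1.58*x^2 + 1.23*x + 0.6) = 6.79*x^3 + 4.08*x^2 + 2.28*x + 1.31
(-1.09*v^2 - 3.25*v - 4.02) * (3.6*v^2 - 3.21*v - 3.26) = -3.924*v^4 - 8.2011*v^3 - 0.4861*v^2 + 23.4992*v + 13.1052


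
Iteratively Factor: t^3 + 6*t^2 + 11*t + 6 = (t + 1)*(t^2 + 5*t + 6) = (t + 1)*(t + 3)*(t + 2)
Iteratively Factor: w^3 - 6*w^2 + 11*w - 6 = (w - 1)*(w^2 - 5*w + 6) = (w - 2)*(w - 1)*(w - 3)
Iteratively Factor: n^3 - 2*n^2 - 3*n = (n)*(n^2 - 2*n - 3) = n*(n + 1)*(n - 3)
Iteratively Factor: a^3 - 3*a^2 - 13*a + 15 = (a - 1)*(a^2 - 2*a - 15) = (a - 1)*(a + 3)*(a - 5)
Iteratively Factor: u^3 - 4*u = (u)*(u^2 - 4) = u*(u - 2)*(u + 2)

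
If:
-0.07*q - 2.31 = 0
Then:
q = -33.00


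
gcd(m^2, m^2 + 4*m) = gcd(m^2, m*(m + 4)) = m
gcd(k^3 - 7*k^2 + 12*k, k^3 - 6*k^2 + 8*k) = k^2 - 4*k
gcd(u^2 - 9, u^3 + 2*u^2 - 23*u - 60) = u + 3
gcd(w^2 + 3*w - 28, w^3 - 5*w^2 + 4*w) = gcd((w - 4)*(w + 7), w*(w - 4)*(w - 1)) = w - 4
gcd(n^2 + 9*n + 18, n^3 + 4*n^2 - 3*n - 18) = n + 3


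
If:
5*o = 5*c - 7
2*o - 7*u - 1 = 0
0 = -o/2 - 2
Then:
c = -13/5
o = -4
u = -9/7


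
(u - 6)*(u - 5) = u^2 - 11*u + 30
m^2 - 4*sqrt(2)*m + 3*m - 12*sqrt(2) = (m + 3)*(m - 4*sqrt(2))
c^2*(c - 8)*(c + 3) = c^4 - 5*c^3 - 24*c^2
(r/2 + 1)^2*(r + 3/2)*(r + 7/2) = r^4/4 + 9*r^3/4 + 117*r^2/16 + 41*r/4 + 21/4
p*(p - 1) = p^2 - p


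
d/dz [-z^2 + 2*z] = 2 - 2*z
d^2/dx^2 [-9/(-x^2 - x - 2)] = 18*(-x^2 - x + (2*x + 1)^2 - 2)/(x^2 + x + 2)^3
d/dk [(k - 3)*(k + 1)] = 2*k - 2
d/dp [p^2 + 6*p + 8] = 2*p + 6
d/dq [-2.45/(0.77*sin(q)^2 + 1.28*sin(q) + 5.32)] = (3.773*sin(q) + 3.136)*cos(q)/(0.77*sin(q)^2 + 1.28*sin(q) + 5.32)^2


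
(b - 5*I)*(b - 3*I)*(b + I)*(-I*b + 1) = -I*b^4 - 6*b^3 - 22*b - 15*I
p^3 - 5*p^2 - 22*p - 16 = (p - 8)*(p + 1)*(p + 2)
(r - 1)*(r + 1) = r^2 - 1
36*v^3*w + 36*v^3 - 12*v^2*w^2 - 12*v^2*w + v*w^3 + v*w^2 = (-6*v + w)^2*(v*w + v)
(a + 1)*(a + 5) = a^2 + 6*a + 5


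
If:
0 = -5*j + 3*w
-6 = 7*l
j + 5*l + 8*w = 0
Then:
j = 90/301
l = -6/7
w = 150/301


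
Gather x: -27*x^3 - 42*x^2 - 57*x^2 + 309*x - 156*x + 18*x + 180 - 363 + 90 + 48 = -27*x^3 - 99*x^2 + 171*x - 45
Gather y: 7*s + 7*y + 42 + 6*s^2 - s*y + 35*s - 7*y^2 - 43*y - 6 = 6*s^2 + 42*s - 7*y^2 + y*(-s - 36) + 36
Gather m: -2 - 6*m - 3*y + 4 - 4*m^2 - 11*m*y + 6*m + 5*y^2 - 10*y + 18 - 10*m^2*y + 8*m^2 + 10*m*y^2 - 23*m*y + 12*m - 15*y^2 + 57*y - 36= m^2*(4 - 10*y) + m*(10*y^2 - 34*y + 12) - 10*y^2 + 44*y - 16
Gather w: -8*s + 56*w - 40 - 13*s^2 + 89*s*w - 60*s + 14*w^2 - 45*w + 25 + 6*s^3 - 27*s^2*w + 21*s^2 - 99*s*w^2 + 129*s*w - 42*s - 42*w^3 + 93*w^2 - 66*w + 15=6*s^3 + 8*s^2 - 110*s - 42*w^3 + w^2*(107 - 99*s) + w*(-27*s^2 + 218*s - 55)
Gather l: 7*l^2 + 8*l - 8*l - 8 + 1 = 7*l^2 - 7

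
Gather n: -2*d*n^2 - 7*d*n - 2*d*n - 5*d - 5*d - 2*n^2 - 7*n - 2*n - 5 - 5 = -10*d + n^2*(-2*d - 2) + n*(-9*d - 9) - 10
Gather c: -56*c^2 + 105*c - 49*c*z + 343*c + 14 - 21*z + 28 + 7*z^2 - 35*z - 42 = -56*c^2 + c*(448 - 49*z) + 7*z^2 - 56*z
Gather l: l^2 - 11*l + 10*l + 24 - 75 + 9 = l^2 - l - 42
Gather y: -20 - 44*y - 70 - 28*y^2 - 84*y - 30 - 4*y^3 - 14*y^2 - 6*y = -4*y^3 - 42*y^2 - 134*y - 120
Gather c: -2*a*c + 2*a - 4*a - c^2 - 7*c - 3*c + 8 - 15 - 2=-2*a - c^2 + c*(-2*a - 10) - 9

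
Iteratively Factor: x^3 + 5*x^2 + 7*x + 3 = (x + 1)*(x^2 + 4*x + 3) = (x + 1)^2*(x + 3)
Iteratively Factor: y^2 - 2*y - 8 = (y - 4)*(y + 2)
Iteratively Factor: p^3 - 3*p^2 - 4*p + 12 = (p - 3)*(p^2 - 4) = (p - 3)*(p + 2)*(p - 2)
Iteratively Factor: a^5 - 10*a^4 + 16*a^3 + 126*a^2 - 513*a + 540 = (a - 3)*(a^4 - 7*a^3 - 5*a^2 + 111*a - 180) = (a - 3)^2*(a^3 - 4*a^2 - 17*a + 60) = (a - 5)*(a - 3)^2*(a^2 + a - 12) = (a - 5)*(a - 3)^2*(a + 4)*(a - 3)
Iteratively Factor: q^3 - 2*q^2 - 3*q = (q)*(q^2 - 2*q - 3) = q*(q - 3)*(q + 1)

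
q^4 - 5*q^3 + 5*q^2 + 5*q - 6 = (q - 3)*(q - 2)*(q - 1)*(q + 1)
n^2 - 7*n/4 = n*(n - 7/4)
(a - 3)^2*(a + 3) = a^3 - 3*a^2 - 9*a + 27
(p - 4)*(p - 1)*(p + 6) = p^3 + p^2 - 26*p + 24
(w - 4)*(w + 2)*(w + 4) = w^3 + 2*w^2 - 16*w - 32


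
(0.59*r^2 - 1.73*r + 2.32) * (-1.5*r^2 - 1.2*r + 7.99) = -0.885*r^4 + 1.887*r^3 + 3.3101*r^2 - 16.6067*r + 18.5368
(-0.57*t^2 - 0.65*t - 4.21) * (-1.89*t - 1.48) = 1.0773*t^3 + 2.0721*t^2 + 8.9189*t + 6.2308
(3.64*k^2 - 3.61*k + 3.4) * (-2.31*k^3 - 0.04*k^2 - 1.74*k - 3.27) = -8.4084*k^5 + 8.1935*k^4 - 14.0432*k^3 - 5.7574*k^2 + 5.8887*k - 11.118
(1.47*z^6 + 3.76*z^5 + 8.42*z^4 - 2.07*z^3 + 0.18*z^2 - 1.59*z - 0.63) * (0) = 0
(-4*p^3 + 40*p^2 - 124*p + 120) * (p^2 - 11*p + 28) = -4*p^5 + 84*p^4 - 676*p^3 + 2604*p^2 - 4792*p + 3360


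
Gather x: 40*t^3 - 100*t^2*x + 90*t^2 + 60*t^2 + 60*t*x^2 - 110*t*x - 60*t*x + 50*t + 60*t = 40*t^3 + 150*t^2 + 60*t*x^2 + 110*t + x*(-100*t^2 - 170*t)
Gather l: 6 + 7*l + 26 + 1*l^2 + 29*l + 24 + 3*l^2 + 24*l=4*l^2 + 60*l + 56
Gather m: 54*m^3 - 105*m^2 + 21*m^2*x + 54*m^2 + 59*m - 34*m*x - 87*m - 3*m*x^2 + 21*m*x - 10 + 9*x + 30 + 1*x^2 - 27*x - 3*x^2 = 54*m^3 + m^2*(21*x - 51) + m*(-3*x^2 - 13*x - 28) - 2*x^2 - 18*x + 20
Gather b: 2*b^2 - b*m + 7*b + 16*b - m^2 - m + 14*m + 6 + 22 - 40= 2*b^2 + b*(23 - m) - m^2 + 13*m - 12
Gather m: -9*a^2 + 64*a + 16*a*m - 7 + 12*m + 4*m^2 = -9*a^2 + 64*a + 4*m^2 + m*(16*a + 12) - 7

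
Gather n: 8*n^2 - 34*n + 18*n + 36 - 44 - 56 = 8*n^2 - 16*n - 64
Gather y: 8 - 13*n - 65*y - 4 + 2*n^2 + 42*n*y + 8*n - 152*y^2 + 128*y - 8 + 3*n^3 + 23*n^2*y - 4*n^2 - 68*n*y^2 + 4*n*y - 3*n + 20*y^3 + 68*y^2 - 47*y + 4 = 3*n^3 - 2*n^2 - 8*n + 20*y^3 + y^2*(-68*n - 84) + y*(23*n^2 + 46*n + 16)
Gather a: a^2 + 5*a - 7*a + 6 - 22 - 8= a^2 - 2*a - 24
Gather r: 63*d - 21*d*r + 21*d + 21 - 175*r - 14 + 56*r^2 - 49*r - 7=84*d + 56*r^2 + r*(-21*d - 224)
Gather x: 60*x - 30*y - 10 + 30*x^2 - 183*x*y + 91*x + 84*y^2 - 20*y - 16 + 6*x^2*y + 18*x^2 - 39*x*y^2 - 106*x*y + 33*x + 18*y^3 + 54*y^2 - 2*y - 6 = x^2*(6*y + 48) + x*(-39*y^2 - 289*y + 184) + 18*y^3 + 138*y^2 - 52*y - 32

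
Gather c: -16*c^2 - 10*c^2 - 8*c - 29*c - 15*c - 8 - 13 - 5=-26*c^2 - 52*c - 26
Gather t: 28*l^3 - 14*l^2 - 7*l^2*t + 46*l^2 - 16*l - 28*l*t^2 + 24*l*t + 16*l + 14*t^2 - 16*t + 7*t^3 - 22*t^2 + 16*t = 28*l^3 + 32*l^2 + 7*t^3 + t^2*(-28*l - 8) + t*(-7*l^2 + 24*l)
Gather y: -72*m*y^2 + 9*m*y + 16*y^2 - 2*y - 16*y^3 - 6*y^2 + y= -16*y^3 + y^2*(10 - 72*m) + y*(9*m - 1)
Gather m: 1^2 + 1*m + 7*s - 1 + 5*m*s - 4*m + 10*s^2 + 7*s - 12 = m*(5*s - 3) + 10*s^2 + 14*s - 12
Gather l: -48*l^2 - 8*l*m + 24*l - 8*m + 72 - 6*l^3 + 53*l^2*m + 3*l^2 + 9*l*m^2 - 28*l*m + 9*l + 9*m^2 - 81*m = -6*l^3 + l^2*(53*m - 45) + l*(9*m^2 - 36*m + 33) + 9*m^2 - 89*m + 72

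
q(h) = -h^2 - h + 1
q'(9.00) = -19.00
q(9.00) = -89.00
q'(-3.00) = 5.00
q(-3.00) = -5.00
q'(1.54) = -4.08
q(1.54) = -2.91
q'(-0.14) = -0.72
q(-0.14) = 1.12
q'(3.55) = -8.10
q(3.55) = -15.15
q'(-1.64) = 2.28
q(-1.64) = -0.05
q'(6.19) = -13.38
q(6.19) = -43.51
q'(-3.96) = 6.92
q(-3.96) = -10.72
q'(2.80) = -6.60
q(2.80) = -9.64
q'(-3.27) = 5.54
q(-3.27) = -6.42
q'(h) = -2*h - 1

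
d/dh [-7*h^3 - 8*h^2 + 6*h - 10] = -21*h^2 - 16*h + 6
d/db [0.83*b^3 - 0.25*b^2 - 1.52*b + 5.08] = 2.49*b^2 - 0.5*b - 1.52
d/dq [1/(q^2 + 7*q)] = (-2*q - 7)/(q^2*(q + 7)^2)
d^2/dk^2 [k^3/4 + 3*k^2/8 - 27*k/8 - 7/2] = 3*k/2 + 3/4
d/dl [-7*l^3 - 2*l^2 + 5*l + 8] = -21*l^2 - 4*l + 5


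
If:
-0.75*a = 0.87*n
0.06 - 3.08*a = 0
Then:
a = 0.02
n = -0.02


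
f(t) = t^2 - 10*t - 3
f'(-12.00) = -34.00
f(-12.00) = 261.00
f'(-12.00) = -34.00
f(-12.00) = 261.00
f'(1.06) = -7.88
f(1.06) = -12.48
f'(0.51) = -8.98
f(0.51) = -7.84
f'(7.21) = 4.42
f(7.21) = -23.12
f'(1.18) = -7.64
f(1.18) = -13.41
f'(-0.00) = -10.00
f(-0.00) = -3.00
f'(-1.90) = -13.80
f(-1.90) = 19.61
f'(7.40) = 4.80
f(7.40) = -22.24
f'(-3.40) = -16.80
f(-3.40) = 42.56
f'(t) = 2*t - 10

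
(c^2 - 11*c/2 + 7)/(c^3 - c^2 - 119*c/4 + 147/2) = 2*(c - 2)/(2*c^2 + 5*c - 42)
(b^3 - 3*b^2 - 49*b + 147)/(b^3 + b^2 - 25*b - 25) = (b^3 - 3*b^2 - 49*b + 147)/(b^3 + b^2 - 25*b - 25)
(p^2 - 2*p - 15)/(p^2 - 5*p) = (p + 3)/p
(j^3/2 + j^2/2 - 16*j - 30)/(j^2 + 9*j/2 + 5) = (j^2 - j - 30)/(2*j + 5)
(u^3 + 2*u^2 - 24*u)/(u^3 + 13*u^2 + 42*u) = (u - 4)/(u + 7)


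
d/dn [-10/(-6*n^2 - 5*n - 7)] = 10*(-12*n - 5)/(6*n^2 + 5*n + 7)^2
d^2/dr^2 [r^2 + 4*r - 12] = 2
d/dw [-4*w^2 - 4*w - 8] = -8*w - 4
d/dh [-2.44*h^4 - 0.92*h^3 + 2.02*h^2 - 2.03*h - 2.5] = -9.76*h^3 - 2.76*h^2 + 4.04*h - 2.03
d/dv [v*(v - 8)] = 2*v - 8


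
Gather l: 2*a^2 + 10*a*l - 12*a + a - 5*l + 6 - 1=2*a^2 - 11*a + l*(10*a - 5) + 5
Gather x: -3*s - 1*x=-3*s - x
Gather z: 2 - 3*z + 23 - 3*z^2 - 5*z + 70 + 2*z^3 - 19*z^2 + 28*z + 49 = 2*z^3 - 22*z^2 + 20*z + 144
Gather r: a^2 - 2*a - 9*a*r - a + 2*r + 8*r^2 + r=a^2 - 3*a + 8*r^2 + r*(3 - 9*a)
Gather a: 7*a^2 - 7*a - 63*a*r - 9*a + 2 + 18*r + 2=7*a^2 + a*(-63*r - 16) + 18*r + 4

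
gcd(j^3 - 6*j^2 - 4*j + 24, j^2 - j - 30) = j - 6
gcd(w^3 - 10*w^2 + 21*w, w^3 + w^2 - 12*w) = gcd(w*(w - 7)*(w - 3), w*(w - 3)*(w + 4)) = w^2 - 3*w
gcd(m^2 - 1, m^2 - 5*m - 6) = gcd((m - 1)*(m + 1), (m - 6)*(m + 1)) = m + 1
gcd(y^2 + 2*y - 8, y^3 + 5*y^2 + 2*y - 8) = y + 4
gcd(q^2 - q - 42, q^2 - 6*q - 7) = q - 7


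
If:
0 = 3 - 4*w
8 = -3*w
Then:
No Solution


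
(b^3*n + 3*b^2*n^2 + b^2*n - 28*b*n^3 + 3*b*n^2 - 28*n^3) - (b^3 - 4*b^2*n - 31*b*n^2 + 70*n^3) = b^3*n - b^3 + 3*b^2*n^2 + 5*b^2*n - 28*b*n^3 + 34*b*n^2 - 98*n^3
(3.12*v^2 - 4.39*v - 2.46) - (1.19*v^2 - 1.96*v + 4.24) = 1.93*v^2 - 2.43*v - 6.7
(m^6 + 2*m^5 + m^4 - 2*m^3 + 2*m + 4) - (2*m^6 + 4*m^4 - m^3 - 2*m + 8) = -m^6 + 2*m^5 - 3*m^4 - m^3 + 4*m - 4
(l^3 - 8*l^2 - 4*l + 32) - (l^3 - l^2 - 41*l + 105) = -7*l^2 + 37*l - 73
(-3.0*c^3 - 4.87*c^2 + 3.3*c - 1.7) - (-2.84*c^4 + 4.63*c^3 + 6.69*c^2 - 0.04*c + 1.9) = 2.84*c^4 - 7.63*c^3 - 11.56*c^2 + 3.34*c - 3.6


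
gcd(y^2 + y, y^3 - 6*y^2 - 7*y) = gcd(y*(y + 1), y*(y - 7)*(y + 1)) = y^2 + y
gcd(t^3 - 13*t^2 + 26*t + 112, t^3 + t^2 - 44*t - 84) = t^2 - 5*t - 14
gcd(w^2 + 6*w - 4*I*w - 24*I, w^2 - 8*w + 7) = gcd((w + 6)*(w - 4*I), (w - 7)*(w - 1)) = 1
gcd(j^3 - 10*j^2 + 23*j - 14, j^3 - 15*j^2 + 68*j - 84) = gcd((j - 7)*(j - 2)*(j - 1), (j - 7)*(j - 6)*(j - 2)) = j^2 - 9*j + 14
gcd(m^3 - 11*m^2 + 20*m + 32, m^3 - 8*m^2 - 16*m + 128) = m^2 - 12*m + 32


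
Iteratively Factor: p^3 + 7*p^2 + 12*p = (p)*(p^2 + 7*p + 12) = p*(p + 3)*(p + 4)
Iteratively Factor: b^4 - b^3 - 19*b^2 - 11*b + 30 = (b - 1)*(b^3 - 19*b - 30) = (b - 5)*(b - 1)*(b^2 + 5*b + 6) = (b - 5)*(b - 1)*(b + 2)*(b + 3)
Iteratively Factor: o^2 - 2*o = (o - 2)*(o)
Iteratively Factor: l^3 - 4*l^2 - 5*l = (l - 5)*(l^2 + l) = l*(l - 5)*(l + 1)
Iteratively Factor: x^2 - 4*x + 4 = (x - 2)*(x - 2)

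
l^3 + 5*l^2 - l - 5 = (l - 1)*(l + 1)*(l + 5)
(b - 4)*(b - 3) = b^2 - 7*b + 12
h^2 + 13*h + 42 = (h + 6)*(h + 7)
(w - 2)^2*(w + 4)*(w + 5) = w^4 + 5*w^3 - 12*w^2 - 44*w + 80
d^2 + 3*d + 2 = (d + 1)*(d + 2)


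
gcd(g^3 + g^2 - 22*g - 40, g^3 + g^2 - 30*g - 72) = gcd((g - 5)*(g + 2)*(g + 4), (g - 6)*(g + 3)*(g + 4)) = g + 4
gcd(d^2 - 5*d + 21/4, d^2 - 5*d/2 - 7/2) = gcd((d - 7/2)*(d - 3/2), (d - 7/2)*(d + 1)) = d - 7/2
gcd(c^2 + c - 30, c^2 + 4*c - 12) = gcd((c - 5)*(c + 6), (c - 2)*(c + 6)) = c + 6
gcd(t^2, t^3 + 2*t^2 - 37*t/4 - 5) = 1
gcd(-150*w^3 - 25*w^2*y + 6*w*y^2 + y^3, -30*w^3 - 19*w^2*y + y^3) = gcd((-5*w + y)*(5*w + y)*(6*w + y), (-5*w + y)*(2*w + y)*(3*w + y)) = -5*w + y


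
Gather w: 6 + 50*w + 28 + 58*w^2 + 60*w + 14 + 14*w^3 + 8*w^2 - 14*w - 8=14*w^3 + 66*w^2 + 96*w + 40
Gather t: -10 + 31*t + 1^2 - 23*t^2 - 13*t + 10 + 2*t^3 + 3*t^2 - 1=2*t^3 - 20*t^2 + 18*t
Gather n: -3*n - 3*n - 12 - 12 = -6*n - 24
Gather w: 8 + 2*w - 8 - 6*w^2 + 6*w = -6*w^2 + 8*w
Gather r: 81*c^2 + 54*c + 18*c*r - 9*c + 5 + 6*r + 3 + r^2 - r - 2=81*c^2 + 45*c + r^2 + r*(18*c + 5) + 6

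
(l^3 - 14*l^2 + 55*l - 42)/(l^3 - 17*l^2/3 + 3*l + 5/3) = 3*(l^2 - 13*l + 42)/(3*l^2 - 14*l - 5)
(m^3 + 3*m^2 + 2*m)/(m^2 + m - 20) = m*(m^2 + 3*m + 2)/(m^2 + m - 20)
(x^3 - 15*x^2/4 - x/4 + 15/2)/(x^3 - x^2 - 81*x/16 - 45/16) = 4*(x - 2)/(4*x + 3)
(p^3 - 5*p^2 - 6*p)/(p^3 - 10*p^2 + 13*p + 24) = p*(p - 6)/(p^2 - 11*p + 24)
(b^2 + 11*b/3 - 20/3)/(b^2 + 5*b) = (b - 4/3)/b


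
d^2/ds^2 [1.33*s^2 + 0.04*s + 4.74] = 2.66000000000000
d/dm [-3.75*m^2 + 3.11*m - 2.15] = 3.11 - 7.5*m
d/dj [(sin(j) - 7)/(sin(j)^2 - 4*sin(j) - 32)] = (14*sin(j) + cos(j)^2 - 61)*cos(j)/((sin(j) - 8)^2*(sin(j) + 4)^2)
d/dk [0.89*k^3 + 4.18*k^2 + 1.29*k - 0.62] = 2.67*k^2 + 8.36*k + 1.29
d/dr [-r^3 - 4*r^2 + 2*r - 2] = -3*r^2 - 8*r + 2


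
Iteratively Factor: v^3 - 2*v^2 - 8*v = (v)*(v^2 - 2*v - 8) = v*(v + 2)*(v - 4)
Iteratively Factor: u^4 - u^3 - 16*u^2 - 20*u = (u + 2)*(u^3 - 3*u^2 - 10*u) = u*(u + 2)*(u^2 - 3*u - 10) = u*(u - 5)*(u + 2)*(u + 2)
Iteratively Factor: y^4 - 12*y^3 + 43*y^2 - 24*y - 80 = (y - 5)*(y^3 - 7*y^2 + 8*y + 16) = (y - 5)*(y - 4)*(y^2 - 3*y - 4) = (y - 5)*(y - 4)^2*(y + 1)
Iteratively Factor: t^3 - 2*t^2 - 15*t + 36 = (t + 4)*(t^2 - 6*t + 9) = (t - 3)*(t + 4)*(t - 3)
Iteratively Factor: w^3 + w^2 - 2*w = (w + 2)*(w^2 - w) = w*(w + 2)*(w - 1)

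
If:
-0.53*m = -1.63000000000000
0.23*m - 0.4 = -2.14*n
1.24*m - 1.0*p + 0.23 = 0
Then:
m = 3.08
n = -0.14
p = 4.04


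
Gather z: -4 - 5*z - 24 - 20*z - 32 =-25*z - 60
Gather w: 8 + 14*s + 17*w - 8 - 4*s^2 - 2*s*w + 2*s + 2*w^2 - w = -4*s^2 + 16*s + 2*w^2 + w*(16 - 2*s)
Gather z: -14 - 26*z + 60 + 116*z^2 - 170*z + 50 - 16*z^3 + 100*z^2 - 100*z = -16*z^3 + 216*z^2 - 296*z + 96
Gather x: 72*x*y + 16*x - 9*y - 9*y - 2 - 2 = x*(72*y + 16) - 18*y - 4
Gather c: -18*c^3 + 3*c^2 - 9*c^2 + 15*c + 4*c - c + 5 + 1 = -18*c^3 - 6*c^2 + 18*c + 6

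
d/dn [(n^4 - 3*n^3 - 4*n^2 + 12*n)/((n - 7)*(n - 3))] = (2*n^3 - 21*n^2 + 28)/(n^2 - 14*n + 49)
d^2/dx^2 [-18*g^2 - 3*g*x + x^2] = 2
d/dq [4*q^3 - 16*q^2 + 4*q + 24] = 12*q^2 - 32*q + 4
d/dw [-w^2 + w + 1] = 1 - 2*w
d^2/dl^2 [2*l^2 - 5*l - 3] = 4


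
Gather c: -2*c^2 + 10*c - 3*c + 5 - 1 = -2*c^2 + 7*c + 4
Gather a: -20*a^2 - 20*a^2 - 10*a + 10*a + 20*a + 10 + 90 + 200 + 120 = -40*a^2 + 20*a + 420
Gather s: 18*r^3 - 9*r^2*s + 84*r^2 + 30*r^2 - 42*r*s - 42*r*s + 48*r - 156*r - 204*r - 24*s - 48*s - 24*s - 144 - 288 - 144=18*r^3 + 114*r^2 - 312*r + s*(-9*r^2 - 84*r - 96) - 576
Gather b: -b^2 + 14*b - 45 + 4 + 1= -b^2 + 14*b - 40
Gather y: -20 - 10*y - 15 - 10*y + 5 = -20*y - 30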